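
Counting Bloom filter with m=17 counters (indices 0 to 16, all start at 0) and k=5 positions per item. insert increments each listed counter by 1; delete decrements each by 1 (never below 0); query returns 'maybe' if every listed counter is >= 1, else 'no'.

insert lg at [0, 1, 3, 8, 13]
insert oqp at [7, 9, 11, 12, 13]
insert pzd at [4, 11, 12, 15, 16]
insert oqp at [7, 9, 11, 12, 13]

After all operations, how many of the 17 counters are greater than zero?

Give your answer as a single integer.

Step 1: insert lg at [0, 1, 3, 8, 13] -> counters=[1,1,0,1,0,0,0,0,1,0,0,0,0,1,0,0,0]
Step 2: insert oqp at [7, 9, 11, 12, 13] -> counters=[1,1,0,1,0,0,0,1,1,1,0,1,1,2,0,0,0]
Step 3: insert pzd at [4, 11, 12, 15, 16] -> counters=[1,1,0,1,1,0,0,1,1,1,0,2,2,2,0,1,1]
Step 4: insert oqp at [7, 9, 11, 12, 13] -> counters=[1,1,0,1,1,0,0,2,1,2,0,3,3,3,0,1,1]
Final counters=[1,1,0,1,1,0,0,2,1,2,0,3,3,3,0,1,1] -> 12 nonzero

Answer: 12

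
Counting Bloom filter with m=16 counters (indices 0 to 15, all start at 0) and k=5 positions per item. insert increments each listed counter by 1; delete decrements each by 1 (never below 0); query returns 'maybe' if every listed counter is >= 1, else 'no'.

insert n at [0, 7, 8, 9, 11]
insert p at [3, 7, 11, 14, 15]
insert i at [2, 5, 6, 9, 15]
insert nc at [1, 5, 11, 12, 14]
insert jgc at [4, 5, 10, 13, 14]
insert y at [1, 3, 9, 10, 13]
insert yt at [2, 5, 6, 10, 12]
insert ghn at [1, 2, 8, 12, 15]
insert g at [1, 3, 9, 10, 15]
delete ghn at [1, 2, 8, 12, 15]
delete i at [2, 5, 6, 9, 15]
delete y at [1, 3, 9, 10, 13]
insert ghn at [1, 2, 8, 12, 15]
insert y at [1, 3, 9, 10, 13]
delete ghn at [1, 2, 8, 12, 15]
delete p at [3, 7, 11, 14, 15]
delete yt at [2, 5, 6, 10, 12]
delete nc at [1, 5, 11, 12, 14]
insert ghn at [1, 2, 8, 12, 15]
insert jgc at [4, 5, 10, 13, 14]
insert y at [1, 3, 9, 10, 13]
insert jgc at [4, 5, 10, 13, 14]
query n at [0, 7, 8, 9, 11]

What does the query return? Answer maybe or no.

Step 1: insert n at [0, 7, 8, 9, 11] -> counters=[1,0,0,0,0,0,0,1,1,1,0,1,0,0,0,0]
Step 2: insert p at [3, 7, 11, 14, 15] -> counters=[1,0,0,1,0,0,0,2,1,1,0,2,0,0,1,1]
Step 3: insert i at [2, 5, 6, 9, 15] -> counters=[1,0,1,1,0,1,1,2,1,2,0,2,0,0,1,2]
Step 4: insert nc at [1, 5, 11, 12, 14] -> counters=[1,1,1,1,0,2,1,2,1,2,0,3,1,0,2,2]
Step 5: insert jgc at [4, 5, 10, 13, 14] -> counters=[1,1,1,1,1,3,1,2,1,2,1,3,1,1,3,2]
Step 6: insert y at [1, 3, 9, 10, 13] -> counters=[1,2,1,2,1,3,1,2,1,3,2,3,1,2,3,2]
Step 7: insert yt at [2, 5, 6, 10, 12] -> counters=[1,2,2,2,1,4,2,2,1,3,3,3,2,2,3,2]
Step 8: insert ghn at [1, 2, 8, 12, 15] -> counters=[1,3,3,2,1,4,2,2,2,3,3,3,3,2,3,3]
Step 9: insert g at [1, 3, 9, 10, 15] -> counters=[1,4,3,3,1,4,2,2,2,4,4,3,3,2,3,4]
Step 10: delete ghn at [1, 2, 8, 12, 15] -> counters=[1,3,2,3,1,4,2,2,1,4,4,3,2,2,3,3]
Step 11: delete i at [2, 5, 6, 9, 15] -> counters=[1,3,1,3,1,3,1,2,1,3,4,3,2,2,3,2]
Step 12: delete y at [1, 3, 9, 10, 13] -> counters=[1,2,1,2,1,3,1,2,1,2,3,3,2,1,3,2]
Step 13: insert ghn at [1, 2, 8, 12, 15] -> counters=[1,3,2,2,1,3,1,2,2,2,3,3,3,1,3,3]
Step 14: insert y at [1, 3, 9, 10, 13] -> counters=[1,4,2,3,1,3,1,2,2,3,4,3,3,2,3,3]
Step 15: delete ghn at [1, 2, 8, 12, 15] -> counters=[1,3,1,3,1,3,1,2,1,3,4,3,2,2,3,2]
Step 16: delete p at [3, 7, 11, 14, 15] -> counters=[1,3,1,2,1,3,1,1,1,3,4,2,2,2,2,1]
Step 17: delete yt at [2, 5, 6, 10, 12] -> counters=[1,3,0,2,1,2,0,1,1,3,3,2,1,2,2,1]
Step 18: delete nc at [1, 5, 11, 12, 14] -> counters=[1,2,0,2,1,1,0,1,1,3,3,1,0,2,1,1]
Step 19: insert ghn at [1, 2, 8, 12, 15] -> counters=[1,3,1,2,1,1,0,1,2,3,3,1,1,2,1,2]
Step 20: insert jgc at [4, 5, 10, 13, 14] -> counters=[1,3,1,2,2,2,0,1,2,3,4,1,1,3,2,2]
Step 21: insert y at [1, 3, 9, 10, 13] -> counters=[1,4,1,3,2,2,0,1,2,4,5,1,1,4,2,2]
Step 22: insert jgc at [4, 5, 10, 13, 14] -> counters=[1,4,1,3,3,3,0,1,2,4,6,1,1,5,3,2]
Query n: check counters[0]=1 counters[7]=1 counters[8]=2 counters[9]=4 counters[11]=1 -> maybe

Answer: maybe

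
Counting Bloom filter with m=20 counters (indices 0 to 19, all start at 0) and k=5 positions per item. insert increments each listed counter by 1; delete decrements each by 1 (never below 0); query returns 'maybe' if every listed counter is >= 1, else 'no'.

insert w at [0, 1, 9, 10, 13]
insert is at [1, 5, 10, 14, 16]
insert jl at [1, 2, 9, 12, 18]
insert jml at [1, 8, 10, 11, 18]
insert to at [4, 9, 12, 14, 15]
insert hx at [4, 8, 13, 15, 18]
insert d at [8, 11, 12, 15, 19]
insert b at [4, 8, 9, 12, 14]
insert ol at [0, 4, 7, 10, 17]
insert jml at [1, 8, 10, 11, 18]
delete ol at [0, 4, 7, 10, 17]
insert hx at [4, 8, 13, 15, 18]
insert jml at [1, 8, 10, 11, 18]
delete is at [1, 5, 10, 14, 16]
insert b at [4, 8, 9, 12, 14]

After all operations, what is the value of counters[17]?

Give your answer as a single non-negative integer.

Answer: 0

Derivation:
Step 1: insert w at [0, 1, 9, 10, 13] -> counters=[1,1,0,0,0,0,0,0,0,1,1,0,0,1,0,0,0,0,0,0]
Step 2: insert is at [1, 5, 10, 14, 16] -> counters=[1,2,0,0,0,1,0,0,0,1,2,0,0,1,1,0,1,0,0,0]
Step 3: insert jl at [1, 2, 9, 12, 18] -> counters=[1,3,1,0,0,1,0,0,0,2,2,0,1,1,1,0,1,0,1,0]
Step 4: insert jml at [1, 8, 10, 11, 18] -> counters=[1,4,1,0,0,1,0,0,1,2,3,1,1,1,1,0,1,0,2,0]
Step 5: insert to at [4, 9, 12, 14, 15] -> counters=[1,4,1,0,1,1,0,0,1,3,3,1,2,1,2,1,1,0,2,0]
Step 6: insert hx at [4, 8, 13, 15, 18] -> counters=[1,4,1,0,2,1,0,0,2,3,3,1,2,2,2,2,1,0,3,0]
Step 7: insert d at [8, 11, 12, 15, 19] -> counters=[1,4,1,0,2,1,0,0,3,3,3,2,3,2,2,3,1,0,3,1]
Step 8: insert b at [4, 8, 9, 12, 14] -> counters=[1,4,1,0,3,1,0,0,4,4,3,2,4,2,3,3,1,0,3,1]
Step 9: insert ol at [0, 4, 7, 10, 17] -> counters=[2,4,1,0,4,1,0,1,4,4,4,2,4,2,3,3,1,1,3,1]
Step 10: insert jml at [1, 8, 10, 11, 18] -> counters=[2,5,1,0,4,1,0,1,5,4,5,3,4,2,3,3,1,1,4,1]
Step 11: delete ol at [0, 4, 7, 10, 17] -> counters=[1,5,1,0,3,1,0,0,5,4,4,3,4,2,3,3,1,0,4,1]
Step 12: insert hx at [4, 8, 13, 15, 18] -> counters=[1,5,1,0,4,1,0,0,6,4,4,3,4,3,3,4,1,0,5,1]
Step 13: insert jml at [1, 8, 10, 11, 18] -> counters=[1,6,1,0,4,1,0,0,7,4,5,4,4,3,3,4,1,0,6,1]
Step 14: delete is at [1, 5, 10, 14, 16] -> counters=[1,5,1,0,4,0,0,0,7,4,4,4,4,3,2,4,0,0,6,1]
Step 15: insert b at [4, 8, 9, 12, 14] -> counters=[1,5,1,0,5,0,0,0,8,5,4,4,5,3,3,4,0,0,6,1]
Final counters=[1,5,1,0,5,0,0,0,8,5,4,4,5,3,3,4,0,0,6,1] -> counters[17]=0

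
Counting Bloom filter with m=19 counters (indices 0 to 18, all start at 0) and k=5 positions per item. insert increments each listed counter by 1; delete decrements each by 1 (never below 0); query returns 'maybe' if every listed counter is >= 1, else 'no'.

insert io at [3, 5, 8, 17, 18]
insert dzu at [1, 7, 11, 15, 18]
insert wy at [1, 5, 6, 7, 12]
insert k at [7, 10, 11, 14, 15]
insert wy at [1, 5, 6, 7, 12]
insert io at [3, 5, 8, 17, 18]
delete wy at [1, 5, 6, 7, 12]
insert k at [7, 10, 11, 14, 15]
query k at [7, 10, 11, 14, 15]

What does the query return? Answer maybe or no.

Answer: maybe

Derivation:
Step 1: insert io at [3, 5, 8, 17, 18] -> counters=[0,0,0,1,0,1,0,0,1,0,0,0,0,0,0,0,0,1,1]
Step 2: insert dzu at [1, 7, 11, 15, 18] -> counters=[0,1,0,1,0,1,0,1,1,0,0,1,0,0,0,1,0,1,2]
Step 3: insert wy at [1, 5, 6, 7, 12] -> counters=[0,2,0,1,0,2,1,2,1,0,0,1,1,0,0,1,0,1,2]
Step 4: insert k at [7, 10, 11, 14, 15] -> counters=[0,2,0,1,0,2,1,3,1,0,1,2,1,0,1,2,0,1,2]
Step 5: insert wy at [1, 5, 6, 7, 12] -> counters=[0,3,0,1,0,3,2,4,1,0,1,2,2,0,1,2,0,1,2]
Step 6: insert io at [3, 5, 8, 17, 18] -> counters=[0,3,0,2,0,4,2,4,2,0,1,2,2,0,1,2,0,2,3]
Step 7: delete wy at [1, 5, 6, 7, 12] -> counters=[0,2,0,2,0,3,1,3,2,0,1,2,1,0,1,2,0,2,3]
Step 8: insert k at [7, 10, 11, 14, 15] -> counters=[0,2,0,2,0,3,1,4,2,0,2,3,1,0,2,3,0,2,3]
Query k: check counters[7]=4 counters[10]=2 counters[11]=3 counters[14]=2 counters[15]=3 -> maybe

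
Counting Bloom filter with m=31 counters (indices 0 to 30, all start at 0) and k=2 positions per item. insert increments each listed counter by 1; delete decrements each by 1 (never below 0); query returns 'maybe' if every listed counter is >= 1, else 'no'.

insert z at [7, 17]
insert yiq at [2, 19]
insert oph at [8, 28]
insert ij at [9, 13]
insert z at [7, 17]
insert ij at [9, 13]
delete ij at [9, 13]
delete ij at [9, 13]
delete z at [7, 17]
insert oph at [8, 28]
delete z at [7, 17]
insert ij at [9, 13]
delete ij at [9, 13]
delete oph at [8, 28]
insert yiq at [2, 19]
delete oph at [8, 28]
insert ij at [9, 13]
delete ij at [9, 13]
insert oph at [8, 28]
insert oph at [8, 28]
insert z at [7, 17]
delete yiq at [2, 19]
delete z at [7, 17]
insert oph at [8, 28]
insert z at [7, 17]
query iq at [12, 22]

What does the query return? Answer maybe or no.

Step 1: insert z at [7, 17] -> counters=[0,0,0,0,0,0,0,1,0,0,0,0,0,0,0,0,0,1,0,0,0,0,0,0,0,0,0,0,0,0,0]
Step 2: insert yiq at [2, 19] -> counters=[0,0,1,0,0,0,0,1,0,0,0,0,0,0,0,0,0,1,0,1,0,0,0,0,0,0,0,0,0,0,0]
Step 3: insert oph at [8, 28] -> counters=[0,0,1,0,0,0,0,1,1,0,0,0,0,0,0,0,0,1,0,1,0,0,0,0,0,0,0,0,1,0,0]
Step 4: insert ij at [9, 13] -> counters=[0,0,1,0,0,0,0,1,1,1,0,0,0,1,0,0,0,1,0,1,0,0,0,0,0,0,0,0,1,0,0]
Step 5: insert z at [7, 17] -> counters=[0,0,1,0,0,0,0,2,1,1,0,0,0,1,0,0,0,2,0,1,0,0,0,0,0,0,0,0,1,0,0]
Step 6: insert ij at [9, 13] -> counters=[0,0,1,0,0,0,0,2,1,2,0,0,0,2,0,0,0,2,0,1,0,0,0,0,0,0,0,0,1,0,0]
Step 7: delete ij at [9, 13] -> counters=[0,0,1,0,0,0,0,2,1,1,0,0,0,1,0,0,0,2,0,1,0,0,0,0,0,0,0,0,1,0,0]
Step 8: delete ij at [9, 13] -> counters=[0,0,1,0,0,0,0,2,1,0,0,0,0,0,0,0,0,2,0,1,0,0,0,0,0,0,0,0,1,0,0]
Step 9: delete z at [7, 17] -> counters=[0,0,1,0,0,0,0,1,1,0,0,0,0,0,0,0,0,1,0,1,0,0,0,0,0,0,0,0,1,0,0]
Step 10: insert oph at [8, 28] -> counters=[0,0,1,0,0,0,0,1,2,0,0,0,0,0,0,0,0,1,0,1,0,0,0,0,0,0,0,0,2,0,0]
Step 11: delete z at [7, 17] -> counters=[0,0,1,0,0,0,0,0,2,0,0,0,0,0,0,0,0,0,0,1,0,0,0,0,0,0,0,0,2,0,0]
Step 12: insert ij at [9, 13] -> counters=[0,0,1,0,0,0,0,0,2,1,0,0,0,1,0,0,0,0,0,1,0,0,0,0,0,0,0,0,2,0,0]
Step 13: delete ij at [9, 13] -> counters=[0,0,1,0,0,0,0,0,2,0,0,0,0,0,0,0,0,0,0,1,0,0,0,0,0,0,0,0,2,0,0]
Step 14: delete oph at [8, 28] -> counters=[0,0,1,0,0,0,0,0,1,0,0,0,0,0,0,0,0,0,0,1,0,0,0,0,0,0,0,0,1,0,0]
Step 15: insert yiq at [2, 19] -> counters=[0,0,2,0,0,0,0,0,1,0,0,0,0,0,0,0,0,0,0,2,0,0,0,0,0,0,0,0,1,0,0]
Step 16: delete oph at [8, 28] -> counters=[0,0,2,0,0,0,0,0,0,0,0,0,0,0,0,0,0,0,0,2,0,0,0,0,0,0,0,0,0,0,0]
Step 17: insert ij at [9, 13] -> counters=[0,0,2,0,0,0,0,0,0,1,0,0,0,1,0,0,0,0,0,2,0,0,0,0,0,0,0,0,0,0,0]
Step 18: delete ij at [9, 13] -> counters=[0,0,2,0,0,0,0,0,0,0,0,0,0,0,0,0,0,0,0,2,0,0,0,0,0,0,0,0,0,0,0]
Step 19: insert oph at [8, 28] -> counters=[0,0,2,0,0,0,0,0,1,0,0,0,0,0,0,0,0,0,0,2,0,0,0,0,0,0,0,0,1,0,0]
Step 20: insert oph at [8, 28] -> counters=[0,0,2,0,0,0,0,0,2,0,0,0,0,0,0,0,0,0,0,2,0,0,0,0,0,0,0,0,2,0,0]
Step 21: insert z at [7, 17] -> counters=[0,0,2,0,0,0,0,1,2,0,0,0,0,0,0,0,0,1,0,2,0,0,0,0,0,0,0,0,2,0,0]
Step 22: delete yiq at [2, 19] -> counters=[0,0,1,0,0,0,0,1,2,0,0,0,0,0,0,0,0,1,0,1,0,0,0,0,0,0,0,0,2,0,0]
Step 23: delete z at [7, 17] -> counters=[0,0,1,0,0,0,0,0,2,0,0,0,0,0,0,0,0,0,0,1,0,0,0,0,0,0,0,0,2,0,0]
Step 24: insert oph at [8, 28] -> counters=[0,0,1,0,0,0,0,0,3,0,0,0,0,0,0,0,0,0,0,1,0,0,0,0,0,0,0,0,3,0,0]
Step 25: insert z at [7, 17] -> counters=[0,0,1,0,0,0,0,1,3,0,0,0,0,0,0,0,0,1,0,1,0,0,0,0,0,0,0,0,3,0,0]
Query iq: check counters[12]=0 counters[22]=0 -> no

Answer: no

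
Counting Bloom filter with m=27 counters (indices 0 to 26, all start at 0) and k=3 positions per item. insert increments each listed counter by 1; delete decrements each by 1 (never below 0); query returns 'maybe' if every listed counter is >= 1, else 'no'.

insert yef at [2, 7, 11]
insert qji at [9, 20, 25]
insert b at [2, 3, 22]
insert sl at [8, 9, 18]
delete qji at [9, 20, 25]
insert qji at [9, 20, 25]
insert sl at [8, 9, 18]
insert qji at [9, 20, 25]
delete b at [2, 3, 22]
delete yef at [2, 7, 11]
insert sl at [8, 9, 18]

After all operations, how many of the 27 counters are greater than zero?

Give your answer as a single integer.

Step 1: insert yef at [2, 7, 11] -> counters=[0,0,1,0,0,0,0,1,0,0,0,1,0,0,0,0,0,0,0,0,0,0,0,0,0,0,0]
Step 2: insert qji at [9, 20, 25] -> counters=[0,0,1,0,0,0,0,1,0,1,0,1,0,0,0,0,0,0,0,0,1,0,0,0,0,1,0]
Step 3: insert b at [2, 3, 22] -> counters=[0,0,2,1,0,0,0,1,0,1,0,1,0,0,0,0,0,0,0,0,1,0,1,0,0,1,0]
Step 4: insert sl at [8, 9, 18] -> counters=[0,0,2,1,0,0,0,1,1,2,0,1,0,0,0,0,0,0,1,0,1,0,1,0,0,1,0]
Step 5: delete qji at [9, 20, 25] -> counters=[0,0,2,1,0,0,0,1,1,1,0,1,0,0,0,0,0,0,1,0,0,0,1,0,0,0,0]
Step 6: insert qji at [9, 20, 25] -> counters=[0,0,2,1,0,0,0,1,1,2,0,1,0,0,0,0,0,0,1,0,1,0,1,0,0,1,0]
Step 7: insert sl at [8, 9, 18] -> counters=[0,0,2,1,0,0,0,1,2,3,0,1,0,0,0,0,0,0,2,0,1,0,1,0,0,1,0]
Step 8: insert qji at [9, 20, 25] -> counters=[0,0,2,1,0,0,0,1,2,4,0,1,0,0,0,0,0,0,2,0,2,0,1,0,0,2,0]
Step 9: delete b at [2, 3, 22] -> counters=[0,0,1,0,0,0,0,1,2,4,0,1,0,0,0,0,0,0,2,0,2,0,0,0,0,2,0]
Step 10: delete yef at [2, 7, 11] -> counters=[0,0,0,0,0,0,0,0,2,4,0,0,0,0,0,0,0,0,2,0,2,0,0,0,0,2,0]
Step 11: insert sl at [8, 9, 18] -> counters=[0,0,0,0,0,0,0,0,3,5,0,0,0,0,0,0,0,0,3,0,2,0,0,0,0,2,0]
Final counters=[0,0,0,0,0,0,0,0,3,5,0,0,0,0,0,0,0,0,3,0,2,0,0,0,0,2,0] -> 5 nonzero

Answer: 5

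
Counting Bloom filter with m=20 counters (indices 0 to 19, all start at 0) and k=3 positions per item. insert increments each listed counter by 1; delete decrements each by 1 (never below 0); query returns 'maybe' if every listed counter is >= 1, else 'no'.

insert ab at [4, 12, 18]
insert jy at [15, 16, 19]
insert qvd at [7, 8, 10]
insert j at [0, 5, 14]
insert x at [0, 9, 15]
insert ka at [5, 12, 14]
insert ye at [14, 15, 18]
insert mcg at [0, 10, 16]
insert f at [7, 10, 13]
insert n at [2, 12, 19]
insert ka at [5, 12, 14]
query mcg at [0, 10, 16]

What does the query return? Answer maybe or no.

Answer: maybe

Derivation:
Step 1: insert ab at [4, 12, 18] -> counters=[0,0,0,0,1,0,0,0,0,0,0,0,1,0,0,0,0,0,1,0]
Step 2: insert jy at [15, 16, 19] -> counters=[0,0,0,0,1,0,0,0,0,0,0,0,1,0,0,1,1,0,1,1]
Step 3: insert qvd at [7, 8, 10] -> counters=[0,0,0,0,1,0,0,1,1,0,1,0,1,0,0,1,1,0,1,1]
Step 4: insert j at [0, 5, 14] -> counters=[1,0,0,0,1,1,0,1,1,0,1,0,1,0,1,1,1,0,1,1]
Step 5: insert x at [0, 9, 15] -> counters=[2,0,0,0,1,1,0,1,1,1,1,0,1,0,1,2,1,0,1,1]
Step 6: insert ka at [5, 12, 14] -> counters=[2,0,0,0,1,2,0,1,1,1,1,0,2,0,2,2,1,0,1,1]
Step 7: insert ye at [14, 15, 18] -> counters=[2,0,0,0,1,2,0,1,1,1,1,0,2,0,3,3,1,0,2,1]
Step 8: insert mcg at [0, 10, 16] -> counters=[3,0,0,0,1,2,0,1,1,1,2,0,2,0,3,3,2,0,2,1]
Step 9: insert f at [7, 10, 13] -> counters=[3,0,0,0,1,2,0,2,1,1,3,0,2,1,3,3,2,0,2,1]
Step 10: insert n at [2, 12, 19] -> counters=[3,0,1,0,1,2,0,2,1,1,3,0,3,1,3,3,2,0,2,2]
Step 11: insert ka at [5, 12, 14] -> counters=[3,0,1,0,1,3,0,2,1,1,3,0,4,1,4,3,2,0,2,2]
Query mcg: check counters[0]=3 counters[10]=3 counters[16]=2 -> maybe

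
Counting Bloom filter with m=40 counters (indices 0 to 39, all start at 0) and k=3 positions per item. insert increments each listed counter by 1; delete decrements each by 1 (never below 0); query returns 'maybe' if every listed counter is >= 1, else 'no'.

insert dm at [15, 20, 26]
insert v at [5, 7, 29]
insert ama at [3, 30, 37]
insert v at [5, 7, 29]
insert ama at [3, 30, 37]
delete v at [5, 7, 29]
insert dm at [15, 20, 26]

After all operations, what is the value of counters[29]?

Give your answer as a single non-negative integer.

Answer: 1

Derivation:
Step 1: insert dm at [15, 20, 26] -> counters=[0,0,0,0,0,0,0,0,0,0,0,0,0,0,0,1,0,0,0,0,1,0,0,0,0,0,1,0,0,0,0,0,0,0,0,0,0,0,0,0]
Step 2: insert v at [5, 7, 29] -> counters=[0,0,0,0,0,1,0,1,0,0,0,0,0,0,0,1,0,0,0,0,1,0,0,0,0,0,1,0,0,1,0,0,0,0,0,0,0,0,0,0]
Step 3: insert ama at [3, 30, 37] -> counters=[0,0,0,1,0,1,0,1,0,0,0,0,0,0,0,1,0,0,0,0,1,0,0,0,0,0,1,0,0,1,1,0,0,0,0,0,0,1,0,0]
Step 4: insert v at [5, 7, 29] -> counters=[0,0,0,1,0,2,0,2,0,0,0,0,0,0,0,1,0,0,0,0,1,0,0,0,0,0,1,0,0,2,1,0,0,0,0,0,0,1,0,0]
Step 5: insert ama at [3, 30, 37] -> counters=[0,0,0,2,0,2,0,2,0,0,0,0,0,0,0,1,0,0,0,0,1,0,0,0,0,0,1,0,0,2,2,0,0,0,0,0,0,2,0,0]
Step 6: delete v at [5, 7, 29] -> counters=[0,0,0,2,0,1,0,1,0,0,0,0,0,0,0,1,0,0,0,0,1,0,0,0,0,0,1,0,0,1,2,0,0,0,0,0,0,2,0,0]
Step 7: insert dm at [15, 20, 26] -> counters=[0,0,0,2,0,1,0,1,0,0,0,0,0,0,0,2,0,0,0,0,2,0,0,0,0,0,2,0,0,1,2,0,0,0,0,0,0,2,0,0]
Final counters=[0,0,0,2,0,1,0,1,0,0,0,0,0,0,0,2,0,0,0,0,2,0,0,0,0,0,2,0,0,1,2,0,0,0,0,0,0,2,0,0] -> counters[29]=1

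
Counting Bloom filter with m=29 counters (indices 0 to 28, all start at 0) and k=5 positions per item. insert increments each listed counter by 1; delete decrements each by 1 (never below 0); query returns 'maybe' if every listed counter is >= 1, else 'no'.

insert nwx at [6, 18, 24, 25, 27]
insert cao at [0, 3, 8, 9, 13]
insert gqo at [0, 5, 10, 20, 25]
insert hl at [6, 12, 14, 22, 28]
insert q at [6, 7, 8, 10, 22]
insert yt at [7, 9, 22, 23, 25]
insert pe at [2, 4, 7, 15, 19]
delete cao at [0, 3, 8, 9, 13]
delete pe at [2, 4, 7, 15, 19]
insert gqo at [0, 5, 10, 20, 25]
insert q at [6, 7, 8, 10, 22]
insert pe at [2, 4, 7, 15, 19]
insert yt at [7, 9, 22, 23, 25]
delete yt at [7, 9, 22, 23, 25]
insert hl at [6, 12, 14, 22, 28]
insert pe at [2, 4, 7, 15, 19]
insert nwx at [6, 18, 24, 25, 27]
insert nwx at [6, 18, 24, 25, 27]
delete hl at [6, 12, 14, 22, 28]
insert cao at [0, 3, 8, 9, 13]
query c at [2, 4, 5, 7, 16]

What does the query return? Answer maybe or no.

Answer: no

Derivation:
Step 1: insert nwx at [6, 18, 24, 25, 27] -> counters=[0,0,0,0,0,0,1,0,0,0,0,0,0,0,0,0,0,0,1,0,0,0,0,0,1,1,0,1,0]
Step 2: insert cao at [0, 3, 8, 9, 13] -> counters=[1,0,0,1,0,0,1,0,1,1,0,0,0,1,0,0,0,0,1,0,0,0,0,0,1,1,0,1,0]
Step 3: insert gqo at [0, 5, 10, 20, 25] -> counters=[2,0,0,1,0,1,1,0,1,1,1,0,0,1,0,0,0,0,1,0,1,0,0,0,1,2,0,1,0]
Step 4: insert hl at [6, 12, 14, 22, 28] -> counters=[2,0,0,1,0,1,2,0,1,1,1,0,1,1,1,0,0,0,1,0,1,0,1,0,1,2,0,1,1]
Step 5: insert q at [6, 7, 8, 10, 22] -> counters=[2,0,0,1,0,1,3,1,2,1,2,0,1,1,1,0,0,0,1,0,1,0,2,0,1,2,0,1,1]
Step 6: insert yt at [7, 9, 22, 23, 25] -> counters=[2,0,0,1,0,1,3,2,2,2,2,0,1,1,1,0,0,0,1,0,1,0,3,1,1,3,0,1,1]
Step 7: insert pe at [2, 4, 7, 15, 19] -> counters=[2,0,1,1,1,1,3,3,2,2,2,0,1,1,1,1,0,0,1,1,1,0,3,1,1,3,0,1,1]
Step 8: delete cao at [0, 3, 8, 9, 13] -> counters=[1,0,1,0,1,1,3,3,1,1,2,0,1,0,1,1,0,0,1,1,1,0,3,1,1,3,0,1,1]
Step 9: delete pe at [2, 4, 7, 15, 19] -> counters=[1,0,0,0,0,1,3,2,1,1,2,0,1,0,1,0,0,0,1,0,1,0,3,1,1,3,0,1,1]
Step 10: insert gqo at [0, 5, 10, 20, 25] -> counters=[2,0,0,0,0,2,3,2,1,1,3,0,1,0,1,0,0,0,1,0,2,0,3,1,1,4,0,1,1]
Step 11: insert q at [6, 7, 8, 10, 22] -> counters=[2,0,0,0,0,2,4,3,2,1,4,0,1,0,1,0,0,0,1,0,2,0,4,1,1,4,0,1,1]
Step 12: insert pe at [2, 4, 7, 15, 19] -> counters=[2,0,1,0,1,2,4,4,2,1,4,0,1,0,1,1,0,0,1,1,2,0,4,1,1,4,0,1,1]
Step 13: insert yt at [7, 9, 22, 23, 25] -> counters=[2,0,1,0,1,2,4,5,2,2,4,0,1,0,1,1,0,0,1,1,2,0,5,2,1,5,0,1,1]
Step 14: delete yt at [7, 9, 22, 23, 25] -> counters=[2,0,1,0,1,2,4,4,2,1,4,0,1,0,1,1,0,0,1,1,2,0,4,1,1,4,0,1,1]
Step 15: insert hl at [6, 12, 14, 22, 28] -> counters=[2,0,1,0,1,2,5,4,2,1,4,0,2,0,2,1,0,0,1,1,2,0,5,1,1,4,0,1,2]
Step 16: insert pe at [2, 4, 7, 15, 19] -> counters=[2,0,2,0,2,2,5,5,2,1,4,0,2,0,2,2,0,0,1,2,2,0,5,1,1,4,0,1,2]
Step 17: insert nwx at [6, 18, 24, 25, 27] -> counters=[2,0,2,0,2,2,6,5,2,1,4,0,2,0,2,2,0,0,2,2,2,0,5,1,2,5,0,2,2]
Step 18: insert nwx at [6, 18, 24, 25, 27] -> counters=[2,0,2,0,2,2,7,5,2,1,4,0,2,0,2,2,0,0,3,2,2,0,5,1,3,6,0,3,2]
Step 19: delete hl at [6, 12, 14, 22, 28] -> counters=[2,0,2,0,2,2,6,5,2,1,4,0,1,0,1,2,0,0,3,2,2,0,4,1,3,6,0,3,1]
Step 20: insert cao at [0, 3, 8, 9, 13] -> counters=[3,0,2,1,2,2,6,5,3,2,4,0,1,1,1,2,0,0,3,2,2,0,4,1,3,6,0,3,1]
Query c: check counters[2]=2 counters[4]=2 counters[5]=2 counters[7]=5 counters[16]=0 -> no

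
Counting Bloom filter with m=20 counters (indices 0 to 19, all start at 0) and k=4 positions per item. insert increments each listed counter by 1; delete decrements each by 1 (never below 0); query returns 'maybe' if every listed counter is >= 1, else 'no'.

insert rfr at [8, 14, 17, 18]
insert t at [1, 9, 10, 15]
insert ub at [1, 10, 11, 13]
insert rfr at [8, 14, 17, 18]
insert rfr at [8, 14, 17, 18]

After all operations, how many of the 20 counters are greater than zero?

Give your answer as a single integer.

Answer: 10

Derivation:
Step 1: insert rfr at [8, 14, 17, 18] -> counters=[0,0,0,0,0,0,0,0,1,0,0,0,0,0,1,0,0,1,1,0]
Step 2: insert t at [1, 9, 10, 15] -> counters=[0,1,0,0,0,0,0,0,1,1,1,0,0,0,1,1,0,1,1,0]
Step 3: insert ub at [1, 10, 11, 13] -> counters=[0,2,0,0,0,0,0,0,1,1,2,1,0,1,1,1,0,1,1,0]
Step 4: insert rfr at [8, 14, 17, 18] -> counters=[0,2,0,0,0,0,0,0,2,1,2,1,0,1,2,1,0,2,2,0]
Step 5: insert rfr at [8, 14, 17, 18] -> counters=[0,2,0,0,0,0,0,0,3,1,2,1,0,1,3,1,0,3,3,0]
Final counters=[0,2,0,0,0,0,0,0,3,1,2,1,0,1,3,1,0,3,3,0] -> 10 nonzero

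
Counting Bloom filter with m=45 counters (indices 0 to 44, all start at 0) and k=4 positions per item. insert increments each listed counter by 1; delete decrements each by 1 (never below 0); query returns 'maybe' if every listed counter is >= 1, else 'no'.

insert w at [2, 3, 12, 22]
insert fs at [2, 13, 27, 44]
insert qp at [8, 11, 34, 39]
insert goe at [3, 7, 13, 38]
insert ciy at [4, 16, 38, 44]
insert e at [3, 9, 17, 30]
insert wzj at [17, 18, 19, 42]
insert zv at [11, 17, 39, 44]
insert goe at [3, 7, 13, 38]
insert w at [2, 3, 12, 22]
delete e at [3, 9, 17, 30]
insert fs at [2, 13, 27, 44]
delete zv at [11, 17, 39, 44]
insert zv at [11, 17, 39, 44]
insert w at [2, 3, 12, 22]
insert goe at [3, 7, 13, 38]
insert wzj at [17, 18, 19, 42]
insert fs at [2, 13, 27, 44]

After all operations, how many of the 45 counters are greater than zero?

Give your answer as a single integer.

Step 1: insert w at [2, 3, 12, 22] -> counters=[0,0,1,1,0,0,0,0,0,0,0,0,1,0,0,0,0,0,0,0,0,0,1,0,0,0,0,0,0,0,0,0,0,0,0,0,0,0,0,0,0,0,0,0,0]
Step 2: insert fs at [2, 13, 27, 44] -> counters=[0,0,2,1,0,0,0,0,0,0,0,0,1,1,0,0,0,0,0,0,0,0,1,0,0,0,0,1,0,0,0,0,0,0,0,0,0,0,0,0,0,0,0,0,1]
Step 3: insert qp at [8, 11, 34, 39] -> counters=[0,0,2,1,0,0,0,0,1,0,0,1,1,1,0,0,0,0,0,0,0,0,1,0,0,0,0,1,0,0,0,0,0,0,1,0,0,0,0,1,0,0,0,0,1]
Step 4: insert goe at [3, 7, 13, 38] -> counters=[0,0,2,2,0,0,0,1,1,0,0,1,1,2,0,0,0,0,0,0,0,0,1,0,0,0,0,1,0,0,0,0,0,0,1,0,0,0,1,1,0,0,0,0,1]
Step 5: insert ciy at [4, 16, 38, 44] -> counters=[0,0,2,2,1,0,0,1,1,0,0,1,1,2,0,0,1,0,0,0,0,0,1,0,0,0,0,1,0,0,0,0,0,0,1,0,0,0,2,1,0,0,0,0,2]
Step 6: insert e at [3, 9, 17, 30] -> counters=[0,0,2,3,1,0,0,1,1,1,0,1,1,2,0,0,1,1,0,0,0,0,1,0,0,0,0,1,0,0,1,0,0,0,1,0,0,0,2,1,0,0,0,0,2]
Step 7: insert wzj at [17, 18, 19, 42] -> counters=[0,0,2,3,1,0,0,1,1,1,0,1,1,2,0,0,1,2,1,1,0,0,1,0,0,0,0,1,0,0,1,0,0,0,1,0,0,0,2,1,0,0,1,0,2]
Step 8: insert zv at [11, 17, 39, 44] -> counters=[0,0,2,3,1,0,0,1,1,1,0,2,1,2,0,0,1,3,1,1,0,0,1,0,0,0,0,1,0,0,1,0,0,0,1,0,0,0,2,2,0,0,1,0,3]
Step 9: insert goe at [3, 7, 13, 38] -> counters=[0,0,2,4,1,0,0,2,1,1,0,2,1,3,0,0,1,3,1,1,0,0,1,0,0,0,0,1,0,0,1,0,0,0,1,0,0,0,3,2,0,0,1,0,3]
Step 10: insert w at [2, 3, 12, 22] -> counters=[0,0,3,5,1,0,0,2,1,1,0,2,2,3,0,0,1,3,1,1,0,0,2,0,0,0,0,1,0,0,1,0,0,0,1,0,0,0,3,2,0,0,1,0,3]
Step 11: delete e at [3, 9, 17, 30] -> counters=[0,0,3,4,1,0,0,2,1,0,0,2,2,3,0,0,1,2,1,1,0,0,2,0,0,0,0,1,0,0,0,0,0,0,1,0,0,0,3,2,0,0,1,0,3]
Step 12: insert fs at [2, 13, 27, 44] -> counters=[0,0,4,4,1,0,0,2,1,0,0,2,2,4,0,0,1,2,1,1,0,0,2,0,0,0,0,2,0,0,0,0,0,0,1,0,0,0,3,2,0,0,1,0,4]
Step 13: delete zv at [11, 17, 39, 44] -> counters=[0,0,4,4,1,0,0,2,1,0,0,1,2,4,0,0,1,1,1,1,0,0,2,0,0,0,0,2,0,0,0,0,0,0,1,0,0,0,3,1,0,0,1,0,3]
Step 14: insert zv at [11, 17, 39, 44] -> counters=[0,0,4,4,1,0,0,2,1,0,0,2,2,4,0,0,1,2,1,1,0,0,2,0,0,0,0,2,0,0,0,0,0,0,1,0,0,0,3,2,0,0,1,0,4]
Step 15: insert w at [2, 3, 12, 22] -> counters=[0,0,5,5,1,0,0,2,1,0,0,2,3,4,0,0,1,2,1,1,0,0,3,0,0,0,0,2,0,0,0,0,0,0,1,0,0,0,3,2,0,0,1,0,4]
Step 16: insert goe at [3, 7, 13, 38] -> counters=[0,0,5,6,1,0,0,3,1,0,0,2,3,5,0,0,1,2,1,1,0,0,3,0,0,0,0,2,0,0,0,0,0,0,1,0,0,0,4,2,0,0,1,0,4]
Step 17: insert wzj at [17, 18, 19, 42] -> counters=[0,0,5,6,1,0,0,3,1,0,0,2,3,5,0,0,1,3,2,2,0,0,3,0,0,0,0,2,0,0,0,0,0,0,1,0,0,0,4,2,0,0,2,0,4]
Step 18: insert fs at [2, 13, 27, 44] -> counters=[0,0,6,6,1,0,0,3,1,0,0,2,3,6,0,0,1,3,2,2,0,0,3,0,0,0,0,3,0,0,0,0,0,0,1,0,0,0,4,2,0,0,2,0,5]
Final counters=[0,0,6,6,1,0,0,3,1,0,0,2,3,6,0,0,1,3,2,2,0,0,3,0,0,0,0,3,0,0,0,0,0,0,1,0,0,0,4,2,0,0,2,0,5] -> 19 nonzero

Answer: 19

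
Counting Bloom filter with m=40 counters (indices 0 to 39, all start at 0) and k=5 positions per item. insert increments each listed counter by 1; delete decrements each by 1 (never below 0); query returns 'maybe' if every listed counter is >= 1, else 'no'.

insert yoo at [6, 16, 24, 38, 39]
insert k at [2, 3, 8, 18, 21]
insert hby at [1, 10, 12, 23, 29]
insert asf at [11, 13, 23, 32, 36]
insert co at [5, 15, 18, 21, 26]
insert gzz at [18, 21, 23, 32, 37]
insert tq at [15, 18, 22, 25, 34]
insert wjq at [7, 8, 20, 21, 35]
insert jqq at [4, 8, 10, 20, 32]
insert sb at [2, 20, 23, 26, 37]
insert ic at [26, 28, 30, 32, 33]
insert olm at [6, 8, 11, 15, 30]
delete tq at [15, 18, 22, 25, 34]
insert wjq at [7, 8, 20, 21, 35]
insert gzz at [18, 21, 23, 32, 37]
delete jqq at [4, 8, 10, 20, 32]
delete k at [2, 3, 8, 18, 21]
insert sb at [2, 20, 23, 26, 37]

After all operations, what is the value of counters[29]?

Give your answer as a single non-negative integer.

Step 1: insert yoo at [6, 16, 24, 38, 39] -> counters=[0,0,0,0,0,0,1,0,0,0,0,0,0,0,0,0,1,0,0,0,0,0,0,0,1,0,0,0,0,0,0,0,0,0,0,0,0,0,1,1]
Step 2: insert k at [2, 3, 8, 18, 21] -> counters=[0,0,1,1,0,0,1,0,1,0,0,0,0,0,0,0,1,0,1,0,0,1,0,0,1,0,0,0,0,0,0,0,0,0,0,0,0,0,1,1]
Step 3: insert hby at [1, 10, 12, 23, 29] -> counters=[0,1,1,1,0,0,1,0,1,0,1,0,1,0,0,0,1,0,1,0,0,1,0,1,1,0,0,0,0,1,0,0,0,0,0,0,0,0,1,1]
Step 4: insert asf at [11, 13, 23, 32, 36] -> counters=[0,1,1,1,0,0,1,0,1,0,1,1,1,1,0,0,1,0,1,0,0,1,0,2,1,0,0,0,0,1,0,0,1,0,0,0,1,0,1,1]
Step 5: insert co at [5, 15, 18, 21, 26] -> counters=[0,1,1,1,0,1,1,0,1,0,1,1,1,1,0,1,1,0,2,0,0,2,0,2,1,0,1,0,0,1,0,0,1,0,0,0,1,0,1,1]
Step 6: insert gzz at [18, 21, 23, 32, 37] -> counters=[0,1,1,1,0,1,1,0,1,0,1,1,1,1,0,1,1,0,3,0,0,3,0,3,1,0,1,0,0,1,0,0,2,0,0,0,1,1,1,1]
Step 7: insert tq at [15, 18, 22, 25, 34] -> counters=[0,1,1,1,0,1,1,0,1,0,1,1,1,1,0,2,1,0,4,0,0,3,1,3,1,1,1,0,0,1,0,0,2,0,1,0,1,1,1,1]
Step 8: insert wjq at [7, 8, 20, 21, 35] -> counters=[0,1,1,1,0,1,1,1,2,0,1,1,1,1,0,2,1,0,4,0,1,4,1,3,1,1,1,0,0,1,0,0,2,0,1,1,1,1,1,1]
Step 9: insert jqq at [4, 8, 10, 20, 32] -> counters=[0,1,1,1,1,1,1,1,3,0,2,1,1,1,0,2,1,0,4,0,2,4,1,3,1,1,1,0,0,1,0,0,3,0,1,1,1,1,1,1]
Step 10: insert sb at [2, 20, 23, 26, 37] -> counters=[0,1,2,1,1,1,1,1,3,0,2,1,1,1,0,2,1,0,4,0,3,4,1,4,1,1,2,0,0,1,0,0,3,0,1,1,1,2,1,1]
Step 11: insert ic at [26, 28, 30, 32, 33] -> counters=[0,1,2,1,1,1,1,1,3,0,2,1,1,1,0,2,1,0,4,0,3,4,1,4,1,1,3,0,1,1,1,0,4,1,1,1,1,2,1,1]
Step 12: insert olm at [6, 8, 11, 15, 30] -> counters=[0,1,2,1,1,1,2,1,4,0,2,2,1,1,0,3,1,0,4,0,3,4,1,4,1,1,3,0,1,1,2,0,4,1,1,1,1,2,1,1]
Step 13: delete tq at [15, 18, 22, 25, 34] -> counters=[0,1,2,1,1,1,2,1,4,0,2,2,1,1,0,2,1,0,3,0,3,4,0,4,1,0,3,0,1,1,2,0,4,1,0,1,1,2,1,1]
Step 14: insert wjq at [7, 8, 20, 21, 35] -> counters=[0,1,2,1,1,1,2,2,5,0,2,2,1,1,0,2,1,0,3,0,4,5,0,4,1,0,3,0,1,1,2,0,4,1,0,2,1,2,1,1]
Step 15: insert gzz at [18, 21, 23, 32, 37] -> counters=[0,1,2,1,1,1,2,2,5,0,2,2,1,1,0,2,1,0,4,0,4,6,0,5,1,0,3,0,1,1,2,0,5,1,0,2,1,3,1,1]
Step 16: delete jqq at [4, 8, 10, 20, 32] -> counters=[0,1,2,1,0,1,2,2,4,0,1,2,1,1,0,2,1,0,4,0,3,6,0,5,1,0,3,0,1,1,2,0,4,1,0,2,1,3,1,1]
Step 17: delete k at [2, 3, 8, 18, 21] -> counters=[0,1,1,0,0,1,2,2,3,0,1,2,1,1,0,2,1,0,3,0,3,5,0,5,1,0,3,0,1,1,2,0,4,1,0,2,1,3,1,1]
Step 18: insert sb at [2, 20, 23, 26, 37] -> counters=[0,1,2,0,0,1,2,2,3,0,1,2,1,1,0,2,1,0,3,0,4,5,0,6,1,0,4,0,1,1,2,0,4,1,0,2,1,4,1,1]
Final counters=[0,1,2,0,0,1,2,2,3,0,1,2,1,1,0,2,1,0,3,0,4,5,0,6,1,0,4,0,1,1,2,0,4,1,0,2,1,4,1,1] -> counters[29]=1

Answer: 1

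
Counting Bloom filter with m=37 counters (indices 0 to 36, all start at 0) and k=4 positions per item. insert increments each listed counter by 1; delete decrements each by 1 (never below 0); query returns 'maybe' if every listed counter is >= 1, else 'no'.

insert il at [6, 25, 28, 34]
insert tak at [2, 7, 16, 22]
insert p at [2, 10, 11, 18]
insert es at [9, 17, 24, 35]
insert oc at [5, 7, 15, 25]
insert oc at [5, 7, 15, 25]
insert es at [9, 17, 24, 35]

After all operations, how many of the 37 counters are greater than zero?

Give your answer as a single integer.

Answer: 17

Derivation:
Step 1: insert il at [6, 25, 28, 34] -> counters=[0,0,0,0,0,0,1,0,0,0,0,0,0,0,0,0,0,0,0,0,0,0,0,0,0,1,0,0,1,0,0,0,0,0,1,0,0]
Step 2: insert tak at [2, 7, 16, 22] -> counters=[0,0,1,0,0,0,1,1,0,0,0,0,0,0,0,0,1,0,0,0,0,0,1,0,0,1,0,0,1,0,0,0,0,0,1,0,0]
Step 3: insert p at [2, 10, 11, 18] -> counters=[0,0,2,0,0,0,1,1,0,0,1,1,0,0,0,0,1,0,1,0,0,0,1,0,0,1,0,0,1,0,0,0,0,0,1,0,0]
Step 4: insert es at [9, 17, 24, 35] -> counters=[0,0,2,0,0,0,1,1,0,1,1,1,0,0,0,0,1,1,1,0,0,0,1,0,1,1,0,0,1,0,0,0,0,0,1,1,0]
Step 5: insert oc at [5, 7, 15, 25] -> counters=[0,0,2,0,0,1,1,2,0,1,1,1,0,0,0,1,1,1,1,0,0,0,1,0,1,2,0,0,1,0,0,0,0,0,1,1,0]
Step 6: insert oc at [5, 7, 15, 25] -> counters=[0,0,2,0,0,2,1,3,0,1,1,1,0,0,0,2,1,1,1,0,0,0,1,0,1,3,0,0,1,0,0,0,0,0,1,1,0]
Step 7: insert es at [9, 17, 24, 35] -> counters=[0,0,2,0,0,2,1,3,0,2,1,1,0,0,0,2,1,2,1,0,0,0,1,0,2,3,0,0,1,0,0,0,0,0,1,2,0]
Final counters=[0,0,2,0,0,2,1,3,0,2,1,1,0,0,0,2,1,2,1,0,0,0,1,0,2,3,0,0,1,0,0,0,0,0,1,2,0] -> 17 nonzero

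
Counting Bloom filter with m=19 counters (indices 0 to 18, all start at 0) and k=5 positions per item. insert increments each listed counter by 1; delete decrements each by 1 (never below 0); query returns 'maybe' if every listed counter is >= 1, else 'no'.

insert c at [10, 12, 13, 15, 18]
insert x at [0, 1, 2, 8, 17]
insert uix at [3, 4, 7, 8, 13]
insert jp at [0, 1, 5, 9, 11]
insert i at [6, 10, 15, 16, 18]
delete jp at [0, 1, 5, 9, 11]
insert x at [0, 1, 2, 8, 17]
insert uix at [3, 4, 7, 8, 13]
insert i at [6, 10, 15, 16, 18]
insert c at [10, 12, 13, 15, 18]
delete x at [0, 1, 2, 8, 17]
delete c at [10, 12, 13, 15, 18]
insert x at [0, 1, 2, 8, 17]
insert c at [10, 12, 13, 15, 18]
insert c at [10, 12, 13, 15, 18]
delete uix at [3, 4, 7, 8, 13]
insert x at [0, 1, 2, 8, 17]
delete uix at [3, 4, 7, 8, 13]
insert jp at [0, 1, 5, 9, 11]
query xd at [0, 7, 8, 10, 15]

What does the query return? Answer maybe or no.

Answer: no

Derivation:
Step 1: insert c at [10, 12, 13, 15, 18] -> counters=[0,0,0,0,0,0,0,0,0,0,1,0,1,1,0,1,0,0,1]
Step 2: insert x at [0, 1, 2, 8, 17] -> counters=[1,1,1,0,0,0,0,0,1,0,1,0,1,1,0,1,0,1,1]
Step 3: insert uix at [3, 4, 7, 8, 13] -> counters=[1,1,1,1,1,0,0,1,2,0,1,0,1,2,0,1,0,1,1]
Step 4: insert jp at [0, 1, 5, 9, 11] -> counters=[2,2,1,1,1,1,0,1,2,1,1,1,1,2,0,1,0,1,1]
Step 5: insert i at [6, 10, 15, 16, 18] -> counters=[2,2,1,1,1,1,1,1,2,1,2,1,1,2,0,2,1,1,2]
Step 6: delete jp at [0, 1, 5, 9, 11] -> counters=[1,1,1,1,1,0,1,1,2,0,2,0,1,2,0,2,1,1,2]
Step 7: insert x at [0, 1, 2, 8, 17] -> counters=[2,2,2,1,1,0,1,1,3,0,2,0,1,2,0,2,1,2,2]
Step 8: insert uix at [3, 4, 7, 8, 13] -> counters=[2,2,2,2,2,0,1,2,4,0,2,0,1,3,0,2,1,2,2]
Step 9: insert i at [6, 10, 15, 16, 18] -> counters=[2,2,2,2,2,0,2,2,4,0,3,0,1,3,0,3,2,2,3]
Step 10: insert c at [10, 12, 13, 15, 18] -> counters=[2,2,2,2,2,0,2,2,4,0,4,0,2,4,0,4,2,2,4]
Step 11: delete x at [0, 1, 2, 8, 17] -> counters=[1,1,1,2,2,0,2,2,3,0,4,0,2,4,0,4,2,1,4]
Step 12: delete c at [10, 12, 13, 15, 18] -> counters=[1,1,1,2,2,0,2,2,3,0,3,0,1,3,0,3,2,1,3]
Step 13: insert x at [0, 1, 2, 8, 17] -> counters=[2,2,2,2,2,0,2,2,4,0,3,0,1,3,0,3,2,2,3]
Step 14: insert c at [10, 12, 13, 15, 18] -> counters=[2,2,2,2,2,0,2,2,4,0,4,0,2,4,0,4,2,2,4]
Step 15: insert c at [10, 12, 13, 15, 18] -> counters=[2,2,2,2,2,0,2,2,4,0,5,0,3,5,0,5,2,2,5]
Step 16: delete uix at [3, 4, 7, 8, 13] -> counters=[2,2,2,1,1,0,2,1,3,0,5,0,3,4,0,5,2,2,5]
Step 17: insert x at [0, 1, 2, 8, 17] -> counters=[3,3,3,1,1,0,2,1,4,0,5,0,3,4,0,5,2,3,5]
Step 18: delete uix at [3, 4, 7, 8, 13] -> counters=[3,3,3,0,0,0,2,0,3,0,5,0,3,3,0,5,2,3,5]
Step 19: insert jp at [0, 1, 5, 9, 11] -> counters=[4,4,3,0,0,1,2,0,3,1,5,1,3,3,0,5,2,3,5]
Query xd: check counters[0]=4 counters[7]=0 counters[8]=3 counters[10]=5 counters[15]=5 -> no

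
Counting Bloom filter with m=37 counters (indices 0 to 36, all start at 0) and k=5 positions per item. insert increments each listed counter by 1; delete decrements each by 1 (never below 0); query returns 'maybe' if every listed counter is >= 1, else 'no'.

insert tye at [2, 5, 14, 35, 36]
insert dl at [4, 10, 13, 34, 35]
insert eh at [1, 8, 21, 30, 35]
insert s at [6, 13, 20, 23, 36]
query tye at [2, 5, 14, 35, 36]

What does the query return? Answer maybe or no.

Answer: maybe

Derivation:
Step 1: insert tye at [2, 5, 14, 35, 36] -> counters=[0,0,1,0,0,1,0,0,0,0,0,0,0,0,1,0,0,0,0,0,0,0,0,0,0,0,0,0,0,0,0,0,0,0,0,1,1]
Step 2: insert dl at [4, 10, 13, 34, 35] -> counters=[0,0,1,0,1,1,0,0,0,0,1,0,0,1,1,0,0,0,0,0,0,0,0,0,0,0,0,0,0,0,0,0,0,0,1,2,1]
Step 3: insert eh at [1, 8, 21, 30, 35] -> counters=[0,1,1,0,1,1,0,0,1,0,1,0,0,1,1,0,0,0,0,0,0,1,0,0,0,0,0,0,0,0,1,0,0,0,1,3,1]
Step 4: insert s at [6, 13, 20, 23, 36] -> counters=[0,1,1,0,1,1,1,0,1,0,1,0,0,2,1,0,0,0,0,0,1,1,0,1,0,0,0,0,0,0,1,0,0,0,1,3,2]
Query tye: check counters[2]=1 counters[5]=1 counters[14]=1 counters[35]=3 counters[36]=2 -> maybe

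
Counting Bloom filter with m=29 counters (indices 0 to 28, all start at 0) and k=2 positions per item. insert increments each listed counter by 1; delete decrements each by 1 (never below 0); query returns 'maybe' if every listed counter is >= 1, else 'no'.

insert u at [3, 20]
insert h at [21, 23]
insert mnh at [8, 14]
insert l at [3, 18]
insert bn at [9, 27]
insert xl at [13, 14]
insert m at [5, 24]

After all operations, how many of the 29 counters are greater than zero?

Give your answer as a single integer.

Answer: 12

Derivation:
Step 1: insert u at [3, 20] -> counters=[0,0,0,1,0,0,0,0,0,0,0,0,0,0,0,0,0,0,0,0,1,0,0,0,0,0,0,0,0]
Step 2: insert h at [21, 23] -> counters=[0,0,0,1,0,0,0,0,0,0,0,0,0,0,0,0,0,0,0,0,1,1,0,1,0,0,0,0,0]
Step 3: insert mnh at [8, 14] -> counters=[0,0,0,1,0,0,0,0,1,0,0,0,0,0,1,0,0,0,0,0,1,1,0,1,0,0,0,0,0]
Step 4: insert l at [3, 18] -> counters=[0,0,0,2,0,0,0,0,1,0,0,0,0,0,1,0,0,0,1,0,1,1,0,1,0,0,0,0,0]
Step 5: insert bn at [9, 27] -> counters=[0,0,0,2,0,0,0,0,1,1,0,0,0,0,1,0,0,0,1,0,1,1,0,1,0,0,0,1,0]
Step 6: insert xl at [13, 14] -> counters=[0,0,0,2,0,0,0,0,1,1,0,0,0,1,2,0,0,0,1,0,1,1,0,1,0,0,0,1,0]
Step 7: insert m at [5, 24] -> counters=[0,0,0,2,0,1,0,0,1,1,0,0,0,1,2,0,0,0,1,0,1,1,0,1,1,0,0,1,0]
Final counters=[0,0,0,2,0,1,0,0,1,1,0,0,0,1,2,0,0,0,1,0,1,1,0,1,1,0,0,1,0] -> 12 nonzero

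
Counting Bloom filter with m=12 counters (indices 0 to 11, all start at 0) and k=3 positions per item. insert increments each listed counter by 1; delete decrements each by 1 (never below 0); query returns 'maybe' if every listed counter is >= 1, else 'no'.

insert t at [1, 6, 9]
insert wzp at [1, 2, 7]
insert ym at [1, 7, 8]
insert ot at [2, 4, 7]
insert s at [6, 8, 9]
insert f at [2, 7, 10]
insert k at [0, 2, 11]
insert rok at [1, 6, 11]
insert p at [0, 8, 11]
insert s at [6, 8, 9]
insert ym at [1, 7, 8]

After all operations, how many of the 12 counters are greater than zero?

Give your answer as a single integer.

Answer: 10

Derivation:
Step 1: insert t at [1, 6, 9] -> counters=[0,1,0,0,0,0,1,0,0,1,0,0]
Step 2: insert wzp at [1, 2, 7] -> counters=[0,2,1,0,0,0,1,1,0,1,0,0]
Step 3: insert ym at [1, 7, 8] -> counters=[0,3,1,0,0,0,1,2,1,1,0,0]
Step 4: insert ot at [2, 4, 7] -> counters=[0,3,2,0,1,0,1,3,1,1,0,0]
Step 5: insert s at [6, 8, 9] -> counters=[0,3,2,0,1,0,2,3,2,2,0,0]
Step 6: insert f at [2, 7, 10] -> counters=[0,3,3,0,1,0,2,4,2,2,1,0]
Step 7: insert k at [0, 2, 11] -> counters=[1,3,4,0,1,0,2,4,2,2,1,1]
Step 8: insert rok at [1, 6, 11] -> counters=[1,4,4,0,1,0,3,4,2,2,1,2]
Step 9: insert p at [0, 8, 11] -> counters=[2,4,4,0,1,0,3,4,3,2,1,3]
Step 10: insert s at [6, 8, 9] -> counters=[2,4,4,0,1,0,4,4,4,3,1,3]
Step 11: insert ym at [1, 7, 8] -> counters=[2,5,4,0,1,0,4,5,5,3,1,3]
Final counters=[2,5,4,0,1,0,4,5,5,3,1,3] -> 10 nonzero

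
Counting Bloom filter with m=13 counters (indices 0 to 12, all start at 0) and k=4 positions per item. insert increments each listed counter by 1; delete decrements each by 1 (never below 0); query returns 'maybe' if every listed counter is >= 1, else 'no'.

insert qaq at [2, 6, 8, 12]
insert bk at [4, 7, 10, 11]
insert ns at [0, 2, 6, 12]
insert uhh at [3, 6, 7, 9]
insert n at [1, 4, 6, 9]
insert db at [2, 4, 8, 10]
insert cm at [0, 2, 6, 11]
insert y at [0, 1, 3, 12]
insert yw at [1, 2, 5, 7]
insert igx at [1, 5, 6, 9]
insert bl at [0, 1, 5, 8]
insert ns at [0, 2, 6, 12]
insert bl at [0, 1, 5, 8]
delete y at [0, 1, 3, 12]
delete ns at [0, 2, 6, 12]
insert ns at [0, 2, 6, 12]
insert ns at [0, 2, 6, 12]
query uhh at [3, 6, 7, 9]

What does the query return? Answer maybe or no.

Step 1: insert qaq at [2, 6, 8, 12] -> counters=[0,0,1,0,0,0,1,0,1,0,0,0,1]
Step 2: insert bk at [4, 7, 10, 11] -> counters=[0,0,1,0,1,0,1,1,1,0,1,1,1]
Step 3: insert ns at [0, 2, 6, 12] -> counters=[1,0,2,0,1,0,2,1,1,0,1,1,2]
Step 4: insert uhh at [3, 6, 7, 9] -> counters=[1,0,2,1,1,0,3,2,1,1,1,1,2]
Step 5: insert n at [1, 4, 6, 9] -> counters=[1,1,2,1,2,0,4,2,1,2,1,1,2]
Step 6: insert db at [2, 4, 8, 10] -> counters=[1,1,3,1,3,0,4,2,2,2,2,1,2]
Step 7: insert cm at [0, 2, 6, 11] -> counters=[2,1,4,1,3,0,5,2,2,2,2,2,2]
Step 8: insert y at [0, 1, 3, 12] -> counters=[3,2,4,2,3,0,5,2,2,2,2,2,3]
Step 9: insert yw at [1, 2, 5, 7] -> counters=[3,3,5,2,3,1,5,3,2,2,2,2,3]
Step 10: insert igx at [1, 5, 6, 9] -> counters=[3,4,5,2,3,2,6,3,2,3,2,2,3]
Step 11: insert bl at [0, 1, 5, 8] -> counters=[4,5,5,2,3,3,6,3,3,3,2,2,3]
Step 12: insert ns at [0, 2, 6, 12] -> counters=[5,5,6,2,3,3,7,3,3,3,2,2,4]
Step 13: insert bl at [0, 1, 5, 8] -> counters=[6,6,6,2,3,4,7,3,4,3,2,2,4]
Step 14: delete y at [0, 1, 3, 12] -> counters=[5,5,6,1,3,4,7,3,4,3,2,2,3]
Step 15: delete ns at [0, 2, 6, 12] -> counters=[4,5,5,1,3,4,6,3,4,3,2,2,2]
Step 16: insert ns at [0, 2, 6, 12] -> counters=[5,5,6,1,3,4,7,3,4,3,2,2,3]
Step 17: insert ns at [0, 2, 6, 12] -> counters=[6,5,7,1,3,4,8,3,4,3,2,2,4]
Query uhh: check counters[3]=1 counters[6]=8 counters[7]=3 counters[9]=3 -> maybe

Answer: maybe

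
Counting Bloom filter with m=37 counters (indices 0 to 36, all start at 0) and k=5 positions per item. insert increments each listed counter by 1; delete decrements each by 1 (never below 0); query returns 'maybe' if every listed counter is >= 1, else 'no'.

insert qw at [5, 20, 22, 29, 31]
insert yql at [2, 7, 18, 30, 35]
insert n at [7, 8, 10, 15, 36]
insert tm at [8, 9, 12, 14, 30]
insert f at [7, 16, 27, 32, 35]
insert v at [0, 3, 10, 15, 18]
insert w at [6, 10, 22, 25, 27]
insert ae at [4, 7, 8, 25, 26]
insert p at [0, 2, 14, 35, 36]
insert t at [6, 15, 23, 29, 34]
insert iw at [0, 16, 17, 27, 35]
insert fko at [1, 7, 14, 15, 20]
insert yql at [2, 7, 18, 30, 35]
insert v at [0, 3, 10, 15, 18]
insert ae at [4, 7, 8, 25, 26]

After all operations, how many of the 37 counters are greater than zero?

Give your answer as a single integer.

Step 1: insert qw at [5, 20, 22, 29, 31] -> counters=[0,0,0,0,0,1,0,0,0,0,0,0,0,0,0,0,0,0,0,0,1,0,1,0,0,0,0,0,0,1,0,1,0,0,0,0,0]
Step 2: insert yql at [2, 7, 18, 30, 35] -> counters=[0,0,1,0,0,1,0,1,0,0,0,0,0,0,0,0,0,0,1,0,1,0,1,0,0,0,0,0,0,1,1,1,0,0,0,1,0]
Step 3: insert n at [7, 8, 10, 15, 36] -> counters=[0,0,1,0,0,1,0,2,1,0,1,0,0,0,0,1,0,0,1,0,1,0,1,0,0,0,0,0,0,1,1,1,0,0,0,1,1]
Step 4: insert tm at [8, 9, 12, 14, 30] -> counters=[0,0,1,0,0,1,0,2,2,1,1,0,1,0,1,1,0,0,1,0,1,0,1,0,0,0,0,0,0,1,2,1,0,0,0,1,1]
Step 5: insert f at [7, 16, 27, 32, 35] -> counters=[0,0,1,0,0,1,0,3,2,1,1,0,1,0,1,1,1,0,1,0,1,0,1,0,0,0,0,1,0,1,2,1,1,0,0,2,1]
Step 6: insert v at [0, 3, 10, 15, 18] -> counters=[1,0,1,1,0,1,0,3,2,1,2,0,1,0,1,2,1,0,2,0,1,0,1,0,0,0,0,1,0,1,2,1,1,0,0,2,1]
Step 7: insert w at [6, 10, 22, 25, 27] -> counters=[1,0,1,1,0,1,1,3,2,1,3,0,1,0,1,2,1,0,2,0,1,0,2,0,0,1,0,2,0,1,2,1,1,0,0,2,1]
Step 8: insert ae at [4, 7, 8, 25, 26] -> counters=[1,0,1,1,1,1,1,4,3,1,3,0,1,0,1,2,1,0,2,0,1,0,2,0,0,2,1,2,0,1,2,1,1,0,0,2,1]
Step 9: insert p at [0, 2, 14, 35, 36] -> counters=[2,0,2,1,1,1,1,4,3,1,3,0,1,0,2,2,1,0,2,0,1,0,2,0,0,2,1,2,0,1,2,1,1,0,0,3,2]
Step 10: insert t at [6, 15, 23, 29, 34] -> counters=[2,0,2,1,1,1,2,4,3,1,3,0,1,0,2,3,1,0,2,0,1,0,2,1,0,2,1,2,0,2,2,1,1,0,1,3,2]
Step 11: insert iw at [0, 16, 17, 27, 35] -> counters=[3,0,2,1,1,1,2,4,3,1,3,0,1,0,2,3,2,1,2,0,1,0,2,1,0,2,1,3,0,2,2,1,1,0,1,4,2]
Step 12: insert fko at [1, 7, 14, 15, 20] -> counters=[3,1,2,1,1,1,2,5,3,1,3,0,1,0,3,4,2,1,2,0,2,0,2,1,0,2,1,3,0,2,2,1,1,0,1,4,2]
Step 13: insert yql at [2, 7, 18, 30, 35] -> counters=[3,1,3,1,1,1,2,6,3,1,3,0,1,0,3,4,2,1,3,0,2,0,2,1,0,2,1,3,0,2,3,1,1,0,1,5,2]
Step 14: insert v at [0, 3, 10, 15, 18] -> counters=[4,1,3,2,1,1,2,6,3,1,4,0,1,0,3,5,2,1,4,0,2,0,2,1,0,2,1,3,0,2,3,1,1,0,1,5,2]
Step 15: insert ae at [4, 7, 8, 25, 26] -> counters=[4,1,3,2,2,1,2,7,4,1,4,0,1,0,3,5,2,1,4,0,2,0,2,1,0,3,2,3,0,2,3,1,1,0,1,5,2]
Final counters=[4,1,3,2,2,1,2,7,4,1,4,0,1,0,3,5,2,1,4,0,2,0,2,1,0,3,2,3,0,2,3,1,1,0,1,5,2] -> 30 nonzero

Answer: 30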